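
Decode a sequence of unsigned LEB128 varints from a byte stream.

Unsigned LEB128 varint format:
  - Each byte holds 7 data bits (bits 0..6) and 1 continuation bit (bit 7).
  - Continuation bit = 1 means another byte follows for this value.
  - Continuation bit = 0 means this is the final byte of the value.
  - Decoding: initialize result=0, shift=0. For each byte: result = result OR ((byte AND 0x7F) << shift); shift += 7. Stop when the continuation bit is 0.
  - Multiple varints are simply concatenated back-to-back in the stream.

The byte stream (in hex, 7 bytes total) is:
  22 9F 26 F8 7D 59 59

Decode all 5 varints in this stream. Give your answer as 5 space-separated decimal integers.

Answer: 34 4895 16120 89 89

Derivation:
  byte[0]=0x22 cont=0 payload=0x22=34: acc |= 34<<0 -> acc=34 shift=7 [end]
Varint 1: bytes[0:1] = 22 -> value 34 (1 byte(s))
  byte[1]=0x9F cont=1 payload=0x1F=31: acc |= 31<<0 -> acc=31 shift=7
  byte[2]=0x26 cont=0 payload=0x26=38: acc |= 38<<7 -> acc=4895 shift=14 [end]
Varint 2: bytes[1:3] = 9F 26 -> value 4895 (2 byte(s))
  byte[3]=0xF8 cont=1 payload=0x78=120: acc |= 120<<0 -> acc=120 shift=7
  byte[4]=0x7D cont=0 payload=0x7D=125: acc |= 125<<7 -> acc=16120 shift=14 [end]
Varint 3: bytes[3:5] = F8 7D -> value 16120 (2 byte(s))
  byte[5]=0x59 cont=0 payload=0x59=89: acc |= 89<<0 -> acc=89 shift=7 [end]
Varint 4: bytes[5:6] = 59 -> value 89 (1 byte(s))
  byte[6]=0x59 cont=0 payload=0x59=89: acc |= 89<<0 -> acc=89 shift=7 [end]
Varint 5: bytes[6:7] = 59 -> value 89 (1 byte(s))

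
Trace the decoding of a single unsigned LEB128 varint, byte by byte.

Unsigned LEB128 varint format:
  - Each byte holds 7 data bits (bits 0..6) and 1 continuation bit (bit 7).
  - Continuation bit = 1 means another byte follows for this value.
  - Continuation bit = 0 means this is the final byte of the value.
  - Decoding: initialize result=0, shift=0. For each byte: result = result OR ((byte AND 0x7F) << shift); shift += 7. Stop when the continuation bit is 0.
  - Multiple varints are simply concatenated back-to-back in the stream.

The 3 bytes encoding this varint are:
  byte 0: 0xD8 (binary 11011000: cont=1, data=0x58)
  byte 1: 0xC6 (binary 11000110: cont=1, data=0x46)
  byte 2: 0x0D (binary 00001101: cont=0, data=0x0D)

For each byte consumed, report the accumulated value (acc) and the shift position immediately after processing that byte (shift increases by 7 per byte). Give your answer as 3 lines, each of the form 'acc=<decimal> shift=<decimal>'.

Answer: acc=88 shift=7
acc=9048 shift=14
acc=222040 shift=21

Derivation:
byte 0=0xD8: payload=0x58=88, contrib = 88<<0 = 88; acc -> 88, shift -> 7
byte 1=0xC6: payload=0x46=70, contrib = 70<<7 = 8960; acc -> 9048, shift -> 14
byte 2=0x0D: payload=0x0D=13, contrib = 13<<14 = 212992; acc -> 222040, shift -> 21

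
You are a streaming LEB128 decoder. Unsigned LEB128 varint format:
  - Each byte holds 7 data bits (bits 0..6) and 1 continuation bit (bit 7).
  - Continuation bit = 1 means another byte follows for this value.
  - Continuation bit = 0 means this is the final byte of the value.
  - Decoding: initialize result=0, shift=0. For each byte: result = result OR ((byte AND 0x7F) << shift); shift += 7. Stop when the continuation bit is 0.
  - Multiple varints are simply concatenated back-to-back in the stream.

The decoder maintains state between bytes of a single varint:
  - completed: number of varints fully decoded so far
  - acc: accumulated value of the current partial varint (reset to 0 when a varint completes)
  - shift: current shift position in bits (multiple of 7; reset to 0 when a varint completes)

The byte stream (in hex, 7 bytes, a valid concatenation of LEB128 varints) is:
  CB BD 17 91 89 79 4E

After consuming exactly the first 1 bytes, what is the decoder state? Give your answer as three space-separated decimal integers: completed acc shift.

Answer: 0 75 7

Derivation:
byte[0]=0xCB cont=1 payload=0x4B: acc |= 75<<0 -> completed=0 acc=75 shift=7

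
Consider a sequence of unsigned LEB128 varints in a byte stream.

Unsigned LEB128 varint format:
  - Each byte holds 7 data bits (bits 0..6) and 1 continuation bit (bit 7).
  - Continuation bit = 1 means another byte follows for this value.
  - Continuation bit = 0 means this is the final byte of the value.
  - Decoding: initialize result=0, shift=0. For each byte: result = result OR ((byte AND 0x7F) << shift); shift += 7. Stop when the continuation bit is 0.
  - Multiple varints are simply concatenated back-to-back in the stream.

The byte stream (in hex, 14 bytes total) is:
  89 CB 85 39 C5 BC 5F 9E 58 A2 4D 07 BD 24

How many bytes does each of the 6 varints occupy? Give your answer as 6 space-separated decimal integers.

Answer: 4 3 2 2 1 2

Derivation:
  byte[0]=0x89 cont=1 payload=0x09=9: acc |= 9<<0 -> acc=9 shift=7
  byte[1]=0xCB cont=1 payload=0x4B=75: acc |= 75<<7 -> acc=9609 shift=14
  byte[2]=0x85 cont=1 payload=0x05=5: acc |= 5<<14 -> acc=91529 shift=21
  byte[3]=0x39 cont=0 payload=0x39=57: acc |= 57<<21 -> acc=119629193 shift=28 [end]
Varint 1: bytes[0:4] = 89 CB 85 39 -> value 119629193 (4 byte(s))
  byte[4]=0xC5 cont=1 payload=0x45=69: acc |= 69<<0 -> acc=69 shift=7
  byte[5]=0xBC cont=1 payload=0x3C=60: acc |= 60<<7 -> acc=7749 shift=14
  byte[6]=0x5F cont=0 payload=0x5F=95: acc |= 95<<14 -> acc=1564229 shift=21 [end]
Varint 2: bytes[4:7] = C5 BC 5F -> value 1564229 (3 byte(s))
  byte[7]=0x9E cont=1 payload=0x1E=30: acc |= 30<<0 -> acc=30 shift=7
  byte[8]=0x58 cont=0 payload=0x58=88: acc |= 88<<7 -> acc=11294 shift=14 [end]
Varint 3: bytes[7:9] = 9E 58 -> value 11294 (2 byte(s))
  byte[9]=0xA2 cont=1 payload=0x22=34: acc |= 34<<0 -> acc=34 shift=7
  byte[10]=0x4D cont=0 payload=0x4D=77: acc |= 77<<7 -> acc=9890 shift=14 [end]
Varint 4: bytes[9:11] = A2 4D -> value 9890 (2 byte(s))
  byte[11]=0x07 cont=0 payload=0x07=7: acc |= 7<<0 -> acc=7 shift=7 [end]
Varint 5: bytes[11:12] = 07 -> value 7 (1 byte(s))
  byte[12]=0xBD cont=1 payload=0x3D=61: acc |= 61<<0 -> acc=61 shift=7
  byte[13]=0x24 cont=0 payload=0x24=36: acc |= 36<<7 -> acc=4669 shift=14 [end]
Varint 6: bytes[12:14] = BD 24 -> value 4669 (2 byte(s))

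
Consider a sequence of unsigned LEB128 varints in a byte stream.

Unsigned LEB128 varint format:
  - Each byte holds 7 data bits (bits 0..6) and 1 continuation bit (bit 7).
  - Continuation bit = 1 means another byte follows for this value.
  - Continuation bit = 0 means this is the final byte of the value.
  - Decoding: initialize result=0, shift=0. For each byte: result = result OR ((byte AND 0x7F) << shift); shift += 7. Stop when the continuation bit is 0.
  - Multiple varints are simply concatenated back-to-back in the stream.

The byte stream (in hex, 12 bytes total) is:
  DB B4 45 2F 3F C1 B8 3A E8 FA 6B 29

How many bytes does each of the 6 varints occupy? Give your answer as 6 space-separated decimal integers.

Answer: 3 1 1 3 3 1

Derivation:
  byte[0]=0xDB cont=1 payload=0x5B=91: acc |= 91<<0 -> acc=91 shift=7
  byte[1]=0xB4 cont=1 payload=0x34=52: acc |= 52<<7 -> acc=6747 shift=14
  byte[2]=0x45 cont=0 payload=0x45=69: acc |= 69<<14 -> acc=1137243 shift=21 [end]
Varint 1: bytes[0:3] = DB B4 45 -> value 1137243 (3 byte(s))
  byte[3]=0x2F cont=0 payload=0x2F=47: acc |= 47<<0 -> acc=47 shift=7 [end]
Varint 2: bytes[3:4] = 2F -> value 47 (1 byte(s))
  byte[4]=0x3F cont=0 payload=0x3F=63: acc |= 63<<0 -> acc=63 shift=7 [end]
Varint 3: bytes[4:5] = 3F -> value 63 (1 byte(s))
  byte[5]=0xC1 cont=1 payload=0x41=65: acc |= 65<<0 -> acc=65 shift=7
  byte[6]=0xB8 cont=1 payload=0x38=56: acc |= 56<<7 -> acc=7233 shift=14
  byte[7]=0x3A cont=0 payload=0x3A=58: acc |= 58<<14 -> acc=957505 shift=21 [end]
Varint 4: bytes[5:8] = C1 B8 3A -> value 957505 (3 byte(s))
  byte[8]=0xE8 cont=1 payload=0x68=104: acc |= 104<<0 -> acc=104 shift=7
  byte[9]=0xFA cont=1 payload=0x7A=122: acc |= 122<<7 -> acc=15720 shift=14
  byte[10]=0x6B cont=0 payload=0x6B=107: acc |= 107<<14 -> acc=1768808 shift=21 [end]
Varint 5: bytes[8:11] = E8 FA 6B -> value 1768808 (3 byte(s))
  byte[11]=0x29 cont=0 payload=0x29=41: acc |= 41<<0 -> acc=41 shift=7 [end]
Varint 6: bytes[11:12] = 29 -> value 41 (1 byte(s))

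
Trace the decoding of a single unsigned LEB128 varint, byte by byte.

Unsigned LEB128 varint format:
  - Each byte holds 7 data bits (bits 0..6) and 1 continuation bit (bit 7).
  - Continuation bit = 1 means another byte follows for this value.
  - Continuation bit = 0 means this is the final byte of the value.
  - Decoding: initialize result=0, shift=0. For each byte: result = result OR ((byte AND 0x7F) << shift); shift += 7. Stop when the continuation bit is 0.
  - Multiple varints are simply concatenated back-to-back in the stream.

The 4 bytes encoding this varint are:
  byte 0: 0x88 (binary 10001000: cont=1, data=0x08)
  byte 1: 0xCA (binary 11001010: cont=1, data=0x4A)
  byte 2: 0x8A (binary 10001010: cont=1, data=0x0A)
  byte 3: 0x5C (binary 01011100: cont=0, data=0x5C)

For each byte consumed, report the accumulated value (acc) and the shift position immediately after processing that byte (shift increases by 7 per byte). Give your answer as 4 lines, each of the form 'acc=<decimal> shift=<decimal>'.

Answer: acc=8 shift=7
acc=9480 shift=14
acc=173320 shift=21
acc=193111304 shift=28

Derivation:
byte 0=0x88: payload=0x08=8, contrib = 8<<0 = 8; acc -> 8, shift -> 7
byte 1=0xCA: payload=0x4A=74, contrib = 74<<7 = 9472; acc -> 9480, shift -> 14
byte 2=0x8A: payload=0x0A=10, contrib = 10<<14 = 163840; acc -> 173320, shift -> 21
byte 3=0x5C: payload=0x5C=92, contrib = 92<<21 = 192937984; acc -> 193111304, shift -> 28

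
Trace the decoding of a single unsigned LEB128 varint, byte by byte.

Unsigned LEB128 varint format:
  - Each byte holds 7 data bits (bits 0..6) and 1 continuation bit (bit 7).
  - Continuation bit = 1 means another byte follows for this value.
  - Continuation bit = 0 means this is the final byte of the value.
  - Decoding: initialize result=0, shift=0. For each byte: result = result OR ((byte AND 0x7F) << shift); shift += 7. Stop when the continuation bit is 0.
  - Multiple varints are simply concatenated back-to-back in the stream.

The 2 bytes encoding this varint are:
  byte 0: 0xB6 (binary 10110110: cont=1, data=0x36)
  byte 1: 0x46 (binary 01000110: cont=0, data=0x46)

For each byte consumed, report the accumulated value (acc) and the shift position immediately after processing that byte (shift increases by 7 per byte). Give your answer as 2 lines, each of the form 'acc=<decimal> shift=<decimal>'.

Answer: acc=54 shift=7
acc=9014 shift=14

Derivation:
byte 0=0xB6: payload=0x36=54, contrib = 54<<0 = 54; acc -> 54, shift -> 7
byte 1=0x46: payload=0x46=70, contrib = 70<<7 = 8960; acc -> 9014, shift -> 14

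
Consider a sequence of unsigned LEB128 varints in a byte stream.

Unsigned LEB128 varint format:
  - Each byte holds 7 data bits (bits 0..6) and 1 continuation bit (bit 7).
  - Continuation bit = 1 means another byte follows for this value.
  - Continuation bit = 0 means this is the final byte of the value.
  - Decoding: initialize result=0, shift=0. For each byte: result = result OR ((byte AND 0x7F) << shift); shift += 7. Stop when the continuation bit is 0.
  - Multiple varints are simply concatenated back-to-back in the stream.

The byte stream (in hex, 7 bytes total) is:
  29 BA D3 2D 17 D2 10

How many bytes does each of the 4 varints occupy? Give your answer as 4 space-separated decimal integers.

Answer: 1 3 1 2

Derivation:
  byte[0]=0x29 cont=0 payload=0x29=41: acc |= 41<<0 -> acc=41 shift=7 [end]
Varint 1: bytes[0:1] = 29 -> value 41 (1 byte(s))
  byte[1]=0xBA cont=1 payload=0x3A=58: acc |= 58<<0 -> acc=58 shift=7
  byte[2]=0xD3 cont=1 payload=0x53=83: acc |= 83<<7 -> acc=10682 shift=14
  byte[3]=0x2D cont=0 payload=0x2D=45: acc |= 45<<14 -> acc=747962 shift=21 [end]
Varint 2: bytes[1:4] = BA D3 2D -> value 747962 (3 byte(s))
  byte[4]=0x17 cont=0 payload=0x17=23: acc |= 23<<0 -> acc=23 shift=7 [end]
Varint 3: bytes[4:5] = 17 -> value 23 (1 byte(s))
  byte[5]=0xD2 cont=1 payload=0x52=82: acc |= 82<<0 -> acc=82 shift=7
  byte[6]=0x10 cont=0 payload=0x10=16: acc |= 16<<7 -> acc=2130 shift=14 [end]
Varint 4: bytes[5:7] = D2 10 -> value 2130 (2 byte(s))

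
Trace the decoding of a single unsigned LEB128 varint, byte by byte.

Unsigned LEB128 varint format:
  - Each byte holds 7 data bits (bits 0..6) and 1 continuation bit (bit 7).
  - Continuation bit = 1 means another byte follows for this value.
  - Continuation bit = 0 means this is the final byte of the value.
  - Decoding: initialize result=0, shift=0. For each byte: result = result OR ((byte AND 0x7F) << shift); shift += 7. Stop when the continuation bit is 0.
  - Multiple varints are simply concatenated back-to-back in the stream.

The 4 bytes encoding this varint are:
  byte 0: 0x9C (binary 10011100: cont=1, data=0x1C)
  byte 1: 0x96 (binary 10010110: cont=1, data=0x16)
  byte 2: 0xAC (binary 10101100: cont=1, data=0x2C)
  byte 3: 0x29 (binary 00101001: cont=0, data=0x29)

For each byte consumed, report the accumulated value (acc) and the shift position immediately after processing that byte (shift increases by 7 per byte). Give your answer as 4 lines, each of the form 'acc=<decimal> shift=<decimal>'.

Answer: acc=28 shift=7
acc=2844 shift=14
acc=723740 shift=21
acc=86706972 shift=28

Derivation:
byte 0=0x9C: payload=0x1C=28, contrib = 28<<0 = 28; acc -> 28, shift -> 7
byte 1=0x96: payload=0x16=22, contrib = 22<<7 = 2816; acc -> 2844, shift -> 14
byte 2=0xAC: payload=0x2C=44, contrib = 44<<14 = 720896; acc -> 723740, shift -> 21
byte 3=0x29: payload=0x29=41, contrib = 41<<21 = 85983232; acc -> 86706972, shift -> 28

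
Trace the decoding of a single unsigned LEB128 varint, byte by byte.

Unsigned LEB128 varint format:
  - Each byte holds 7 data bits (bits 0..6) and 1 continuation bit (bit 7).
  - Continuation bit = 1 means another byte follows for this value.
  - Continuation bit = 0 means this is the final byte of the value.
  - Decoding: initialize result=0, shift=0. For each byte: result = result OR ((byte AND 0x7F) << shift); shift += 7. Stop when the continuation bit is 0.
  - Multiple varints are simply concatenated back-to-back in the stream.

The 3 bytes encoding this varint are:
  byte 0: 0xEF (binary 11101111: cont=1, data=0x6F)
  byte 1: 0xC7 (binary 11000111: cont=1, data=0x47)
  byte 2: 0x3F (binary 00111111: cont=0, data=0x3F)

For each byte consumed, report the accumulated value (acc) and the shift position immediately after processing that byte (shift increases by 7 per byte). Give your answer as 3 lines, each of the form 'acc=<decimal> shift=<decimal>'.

byte 0=0xEF: payload=0x6F=111, contrib = 111<<0 = 111; acc -> 111, shift -> 7
byte 1=0xC7: payload=0x47=71, contrib = 71<<7 = 9088; acc -> 9199, shift -> 14
byte 2=0x3F: payload=0x3F=63, contrib = 63<<14 = 1032192; acc -> 1041391, shift -> 21

Answer: acc=111 shift=7
acc=9199 shift=14
acc=1041391 shift=21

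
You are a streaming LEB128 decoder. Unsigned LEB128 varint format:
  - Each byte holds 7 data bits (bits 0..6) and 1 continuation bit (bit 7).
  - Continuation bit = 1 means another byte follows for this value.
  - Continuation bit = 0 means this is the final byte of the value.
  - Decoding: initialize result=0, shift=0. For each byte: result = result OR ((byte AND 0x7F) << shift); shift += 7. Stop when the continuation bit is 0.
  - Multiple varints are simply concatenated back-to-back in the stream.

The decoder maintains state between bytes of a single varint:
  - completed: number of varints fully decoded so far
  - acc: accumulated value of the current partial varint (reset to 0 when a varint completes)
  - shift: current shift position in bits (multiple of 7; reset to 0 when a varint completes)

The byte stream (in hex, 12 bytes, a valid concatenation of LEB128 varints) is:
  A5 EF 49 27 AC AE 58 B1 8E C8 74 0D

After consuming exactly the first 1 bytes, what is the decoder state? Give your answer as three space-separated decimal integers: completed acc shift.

Answer: 0 37 7

Derivation:
byte[0]=0xA5 cont=1 payload=0x25: acc |= 37<<0 -> completed=0 acc=37 shift=7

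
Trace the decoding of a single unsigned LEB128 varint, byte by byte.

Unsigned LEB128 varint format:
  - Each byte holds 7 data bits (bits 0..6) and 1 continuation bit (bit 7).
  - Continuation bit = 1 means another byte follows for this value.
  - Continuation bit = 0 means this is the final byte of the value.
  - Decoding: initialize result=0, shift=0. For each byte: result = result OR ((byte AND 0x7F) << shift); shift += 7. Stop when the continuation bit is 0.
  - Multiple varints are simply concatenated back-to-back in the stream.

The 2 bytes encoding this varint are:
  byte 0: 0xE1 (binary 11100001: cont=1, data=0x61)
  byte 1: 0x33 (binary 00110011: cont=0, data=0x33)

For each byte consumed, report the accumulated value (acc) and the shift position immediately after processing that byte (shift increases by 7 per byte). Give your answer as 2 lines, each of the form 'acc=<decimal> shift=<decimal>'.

Answer: acc=97 shift=7
acc=6625 shift=14

Derivation:
byte 0=0xE1: payload=0x61=97, contrib = 97<<0 = 97; acc -> 97, shift -> 7
byte 1=0x33: payload=0x33=51, contrib = 51<<7 = 6528; acc -> 6625, shift -> 14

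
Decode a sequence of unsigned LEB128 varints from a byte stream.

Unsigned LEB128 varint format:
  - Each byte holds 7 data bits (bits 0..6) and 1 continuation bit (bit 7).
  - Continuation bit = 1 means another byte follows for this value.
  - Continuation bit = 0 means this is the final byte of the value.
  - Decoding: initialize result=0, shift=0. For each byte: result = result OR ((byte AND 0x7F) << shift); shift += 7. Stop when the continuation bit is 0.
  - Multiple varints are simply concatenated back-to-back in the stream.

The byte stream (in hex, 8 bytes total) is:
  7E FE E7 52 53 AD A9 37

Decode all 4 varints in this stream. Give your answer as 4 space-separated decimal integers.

Answer: 126 1356798 83 906413

Derivation:
  byte[0]=0x7E cont=0 payload=0x7E=126: acc |= 126<<0 -> acc=126 shift=7 [end]
Varint 1: bytes[0:1] = 7E -> value 126 (1 byte(s))
  byte[1]=0xFE cont=1 payload=0x7E=126: acc |= 126<<0 -> acc=126 shift=7
  byte[2]=0xE7 cont=1 payload=0x67=103: acc |= 103<<7 -> acc=13310 shift=14
  byte[3]=0x52 cont=0 payload=0x52=82: acc |= 82<<14 -> acc=1356798 shift=21 [end]
Varint 2: bytes[1:4] = FE E7 52 -> value 1356798 (3 byte(s))
  byte[4]=0x53 cont=0 payload=0x53=83: acc |= 83<<0 -> acc=83 shift=7 [end]
Varint 3: bytes[4:5] = 53 -> value 83 (1 byte(s))
  byte[5]=0xAD cont=1 payload=0x2D=45: acc |= 45<<0 -> acc=45 shift=7
  byte[6]=0xA9 cont=1 payload=0x29=41: acc |= 41<<7 -> acc=5293 shift=14
  byte[7]=0x37 cont=0 payload=0x37=55: acc |= 55<<14 -> acc=906413 shift=21 [end]
Varint 4: bytes[5:8] = AD A9 37 -> value 906413 (3 byte(s))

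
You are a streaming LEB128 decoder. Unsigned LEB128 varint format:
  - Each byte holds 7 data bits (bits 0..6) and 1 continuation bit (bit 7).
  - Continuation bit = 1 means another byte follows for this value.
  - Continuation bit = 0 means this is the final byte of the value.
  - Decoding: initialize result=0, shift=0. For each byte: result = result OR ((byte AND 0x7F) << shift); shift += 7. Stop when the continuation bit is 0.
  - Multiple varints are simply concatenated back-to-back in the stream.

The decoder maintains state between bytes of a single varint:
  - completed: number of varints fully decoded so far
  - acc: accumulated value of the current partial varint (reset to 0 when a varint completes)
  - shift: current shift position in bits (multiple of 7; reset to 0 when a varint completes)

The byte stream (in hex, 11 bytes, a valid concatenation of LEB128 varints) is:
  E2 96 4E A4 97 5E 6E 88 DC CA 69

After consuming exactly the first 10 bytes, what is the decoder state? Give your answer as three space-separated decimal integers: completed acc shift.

byte[0]=0xE2 cont=1 payload=0x62: acc |= 98<<0 -> completed=0 acc=98 shift=7
byte[1]=0x96 cont=1 payload=0x16: acc |= 22<<7 -> completed=0 acc=2914 shift=14
byte[2]=0x4E cont=0 payload=0x4E: varint #1 complete (value=1280866); reset -> completed=1 acc=0 shift=0
byte[3]=0xA4 cont=1 payload=0x24: acc |= 36<<0 -> completed=1 acc=36 shift=7
byte[4]=0x97 cont=1 payload=0x17: acc |= 23<<7 -> completed=1 acc=2980 shift=14
byte[5]=0x5E cont=0 payload=0x5E: varint #2 complete (value=1543076); reset -> completed=2 acc=0 shift=0
byte[6]=0x6E cont=0 payload=0x6E: varint #3 complete (value=110); reset -> completed=3 acc=0 shift=0
byte[7]=0x88 cont=1 payload=0x08: acc |= 8<<0 -> completed=3 acc=8 shift=7
byte[8]=0xDC cont=1 payload=0x5C: acc |= 92<<7 -> completed=3 acc=11784 shift=14
byte[9]=0xCA cont=1 payload=0x4A: acc |= 74<<14 -> completed=3 acc=1224200 shift=21

Answer: 3 1224200 21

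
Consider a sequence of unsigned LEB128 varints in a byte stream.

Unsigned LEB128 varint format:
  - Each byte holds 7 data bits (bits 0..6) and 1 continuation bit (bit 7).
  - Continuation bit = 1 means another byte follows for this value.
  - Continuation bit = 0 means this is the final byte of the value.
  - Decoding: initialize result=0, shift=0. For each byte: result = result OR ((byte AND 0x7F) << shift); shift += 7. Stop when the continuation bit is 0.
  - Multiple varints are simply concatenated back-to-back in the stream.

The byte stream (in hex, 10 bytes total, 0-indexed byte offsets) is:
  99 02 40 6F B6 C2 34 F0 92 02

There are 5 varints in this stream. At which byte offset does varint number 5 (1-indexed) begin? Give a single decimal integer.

  byte[0]=0x99 cont=1 payload=0x19=25: acc |= 25<<0 -> acc=25 shift=7
  byte[1]=0x02 cont=0 payload=0x02=2: acc |= 2<<7 -> acc=281 shift=14 [end]
Varint 1: bytes[0:2] = 99 02 -> value 281 (2 byte(s))
  byte[2]=0x40 cont=0 payload=0x40=64: acc |= 64<<0 -> acc=64 shift=7 [end]
Varint 2: bytes[2:3] = 40 -> value 64 (1 byte(s))
  byte[3]=0x6F cont=0 payload=0x6F=111: acc |= 111<<0 -> acc=111 shift=7 [end]
Varint 3: bytes[3:4] = 6F -> value 111 (1 byte(s))
  byte[4]=0xB6 cont=1 payload=0x36=54: acc |= 54<<0 -> acc=54 shift=7
  byte[5]=0xC2 cont=1 payload=0x42=66: acc |= 66<<7 -> acc=8502 shift=14
  byte[6]=0x34 cont=0 payload=0x34=52: acc |= 52<<14 -> acc=860470 shift=21 [end]
Varint 4: bytes[4:7] = B6 C2 34 -> value 860470 (3 byte(s))
  byte[7]=0xF0 cont=1 payload=0x70=112: acc |= 112<<0 -> acc=112 shift=7
  byte[8]=0x92 cont=1 payload=0x12=18: acc |= 18<<7 -> acc=2416 shift=14
  byte[9]=0x02 cont=0 payload=0x02=2: acc |= 2<<14 -> acc=35184 shift=21 [end]
Varint 5: bytes[7:10] = F0 92 02 -> value 35184 (3 byte(s))

Answer: 7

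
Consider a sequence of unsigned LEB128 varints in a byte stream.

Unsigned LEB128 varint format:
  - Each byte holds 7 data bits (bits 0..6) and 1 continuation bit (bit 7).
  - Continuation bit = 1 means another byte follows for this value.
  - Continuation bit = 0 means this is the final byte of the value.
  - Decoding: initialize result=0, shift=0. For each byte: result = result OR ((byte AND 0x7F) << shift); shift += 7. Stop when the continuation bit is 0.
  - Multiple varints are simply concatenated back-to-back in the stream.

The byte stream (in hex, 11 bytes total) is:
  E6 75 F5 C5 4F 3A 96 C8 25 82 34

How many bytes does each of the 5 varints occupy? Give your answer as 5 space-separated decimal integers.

Answer: 2 3 1 3 2

Derivation:
  byte[0]=0xE6 cont=1 payload=0x66=102: acc |= 102<<0 -> acc=102 shift=7
  byte[1]=0x75 cont=0 payload=0x75=117: acc |= 117<<7 -> acc=15078 shift=14 [end]
Varint 1: bytes[0:2] = E6 75 -> value 15078 (2 byte(s))
  byte[2]=0xF5 cont=1 payload=0x75=117: acc |= 117<<0 -> acc=117 shift=7
  byte[3]=0xC5 cont=1 payload=0x45=69: acc |= 69<<7 -> acc=8949 shift=14
  byte[4]=0x4F cont=0 payload=0x4F=79: acc |= 79<<14 -> acc=1303285 shift=21 [end]
Varint 2: bytes[2:5] = F5 C5 4F -> value 1303285 (3 byte(s))
  byte[5]=0x3A cont=0 payload=0x3A=58: acc |= 58<<0 -> acc=58 shift=7 [end]
Varint 3: bytes[5:6] = 3A -> value 58 (1 byte(s))
  byte[6]=0x96 cont=1 payload=0x16=22: acc |= 22<<0 -> acc=22 shift=7
  byte[7]=0xC8 cont=1 payload=0x48=72: acc |= 72<<7 -> acc=9238 shift=14
  byte[8]=0x25 cont=0 payload=0x25=37: acc |= 37<<14 -> acc=615446 shift=21 [end]
Varint 4: bytes[6:9] = 96 C8 25 -> value 615446 (3 byte(s))
  byte[9]=0x82 cont=1 payload=0x02=2: acc |= 2<<0 -> acc=2 shift=7
  byte[10]=0x34 cont=0 payload=0x34=52: acc |= 52<<7 -> acc=6658 shift=14 [end]
Varint 5: bytes[9:11] = 82 34 -> value 6658 (2 byte(s))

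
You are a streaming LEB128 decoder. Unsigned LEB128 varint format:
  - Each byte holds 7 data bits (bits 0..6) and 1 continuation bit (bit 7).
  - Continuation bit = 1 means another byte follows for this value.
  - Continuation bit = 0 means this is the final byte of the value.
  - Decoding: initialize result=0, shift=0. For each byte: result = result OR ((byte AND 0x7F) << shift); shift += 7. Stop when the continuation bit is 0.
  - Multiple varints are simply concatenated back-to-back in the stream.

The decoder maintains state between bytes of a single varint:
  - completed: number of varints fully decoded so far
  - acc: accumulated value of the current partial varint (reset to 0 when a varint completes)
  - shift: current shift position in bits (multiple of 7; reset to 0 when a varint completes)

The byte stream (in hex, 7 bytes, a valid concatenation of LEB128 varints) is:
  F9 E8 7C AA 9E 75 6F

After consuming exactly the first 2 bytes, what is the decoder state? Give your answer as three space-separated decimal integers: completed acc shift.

Answer: 0 13433 14

Derivation:
byte[0]=0xF9 cont=1 payload=0x79: acc |= 121<<0 -> completed=0 acc=121 shift=7
byte[1]=0xE8 cont=1 payload=0x68: acc |= 104<<7 -> completed=0 acc=13433 shift=14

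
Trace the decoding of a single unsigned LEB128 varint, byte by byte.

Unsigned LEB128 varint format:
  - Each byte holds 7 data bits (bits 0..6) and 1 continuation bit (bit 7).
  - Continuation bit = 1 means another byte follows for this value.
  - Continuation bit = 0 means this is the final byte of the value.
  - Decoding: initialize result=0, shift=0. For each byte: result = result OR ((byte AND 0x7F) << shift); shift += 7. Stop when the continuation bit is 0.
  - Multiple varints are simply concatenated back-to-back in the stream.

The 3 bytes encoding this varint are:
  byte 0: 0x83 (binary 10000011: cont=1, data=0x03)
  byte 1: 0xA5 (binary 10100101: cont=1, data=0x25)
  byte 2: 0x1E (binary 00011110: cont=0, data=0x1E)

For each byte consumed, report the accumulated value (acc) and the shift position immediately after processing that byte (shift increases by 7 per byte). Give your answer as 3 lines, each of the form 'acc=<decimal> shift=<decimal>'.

Answer: acc=3 shift=7
acc=4739 shift=14
acc=496259 shift=21

Derivation:
byte 0=0x83: payload=0x03=3, contrib = 3<<0 = 3; acc -> 3, shift -> 7
byte 1=0xA5: payload=0x25=37, contrib = 37<<7 = 4736; acc -> 4739, shift -> 14
byte 2=0x1E: payload=0x1E=30, contrib = 30<<14 = 491520; acc -> 496259, shift -> 21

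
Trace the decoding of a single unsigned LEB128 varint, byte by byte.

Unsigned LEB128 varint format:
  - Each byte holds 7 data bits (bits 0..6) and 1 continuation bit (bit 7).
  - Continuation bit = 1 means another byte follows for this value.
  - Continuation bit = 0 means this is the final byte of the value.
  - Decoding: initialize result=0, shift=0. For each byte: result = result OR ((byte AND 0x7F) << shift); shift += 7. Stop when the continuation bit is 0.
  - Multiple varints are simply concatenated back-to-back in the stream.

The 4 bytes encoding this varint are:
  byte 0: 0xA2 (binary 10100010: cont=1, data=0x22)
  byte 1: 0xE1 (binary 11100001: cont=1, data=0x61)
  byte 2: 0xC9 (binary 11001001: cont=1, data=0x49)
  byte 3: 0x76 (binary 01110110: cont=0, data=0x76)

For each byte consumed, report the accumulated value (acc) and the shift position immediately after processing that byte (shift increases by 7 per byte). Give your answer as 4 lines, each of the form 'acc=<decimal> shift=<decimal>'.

byte 0=0xA2: payload=0x22=34, contrib = 34<<0 = 34; acc -> 34, shift -> 7
byte 1=0xE1: payload=0x61=97, contrib = 97<<7 = 12416; acc -> 12450, shift -> 14
byte 2=0xC9: payload=0x49=73, contrib = 73<<14 = 1196032; acc -> 1208482, shift -> 21
byte 3=0x76: payload=0x76=118, contrib = 118<<21 = 247463936; acc -> 248672418, shift -> 28

Answer: acc=34 shift=7
acc=12450 shift=14
acc=1208482 shift=21
acc=248672418 shift=28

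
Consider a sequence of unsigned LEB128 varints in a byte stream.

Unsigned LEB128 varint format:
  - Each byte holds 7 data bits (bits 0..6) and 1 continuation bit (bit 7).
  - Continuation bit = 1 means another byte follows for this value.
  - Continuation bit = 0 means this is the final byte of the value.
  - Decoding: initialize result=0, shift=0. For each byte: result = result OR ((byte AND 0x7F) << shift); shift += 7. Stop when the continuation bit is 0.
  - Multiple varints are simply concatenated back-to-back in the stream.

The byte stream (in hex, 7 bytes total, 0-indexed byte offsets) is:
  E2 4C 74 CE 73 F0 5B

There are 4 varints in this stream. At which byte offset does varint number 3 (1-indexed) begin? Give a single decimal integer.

Answer: 3

Derivation:
  byte[0]=0xE2 cont=1 payload=0x62=98: acc |= 98<<0 -> acc=98 shift=7
  byte[1]=0x4C cont=0 payload=0x4C=76: acc |= 76<<7 -> acc=9826 shift=14 [end]
Varint 1: bytes[0:2] = E2 4C -> value 9826 (2 byte(s))
  byte[2]=0x74 cont=0 payload=0x74=116: acc |= 116<<0 -> acc=116 shift=7 [end]
Varint 2: bytes[2:3] = 74 -> value 116 (1 byte(s))
  byte[3]=0xCE cont=1 payload=0x4E=78: acc |= 78<<0 -> acc=78 shift=7
  byte[4]=0x73 cont=0 payload=0x73=115: acc |= 115<<7 -> acc=14798 shift=14 [end]
Varint 3: bytes[3:5] = CE 73 -> value 14798 (2 byte(s))
  byte[5]=0xF0 cont=1 payload=0x70=112: acc |= 112<<0 -> acc=112 shift=7
  byte[6]=0x5B cont=0 payload=0x5B=91: acc |= 91<<7 -> acc=11760 shift=14 [end]
Varint 4: bytes[5:7] = F0 5B -> value 11760 (2 byte(s))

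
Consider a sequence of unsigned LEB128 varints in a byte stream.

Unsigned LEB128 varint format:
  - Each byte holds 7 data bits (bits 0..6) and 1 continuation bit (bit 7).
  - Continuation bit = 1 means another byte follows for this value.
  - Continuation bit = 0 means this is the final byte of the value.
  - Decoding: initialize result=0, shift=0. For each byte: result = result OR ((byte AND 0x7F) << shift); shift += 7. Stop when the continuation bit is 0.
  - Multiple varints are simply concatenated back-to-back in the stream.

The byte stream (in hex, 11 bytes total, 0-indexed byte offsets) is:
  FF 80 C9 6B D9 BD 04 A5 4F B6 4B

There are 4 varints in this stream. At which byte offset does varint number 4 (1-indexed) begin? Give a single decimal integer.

  byte[0]=0xFF cont=1 payload=0x7F=127: acc |= 127<<0 -> acc=127 shift=7
  byte[1]=0x80 cont=1 payload=0x00=0: acc |= 0<<7 -> acc=127 shift=14
  byte[2]=0xC9 cont=1 payload=0x49=73: acc |= 73<<14 -> acc=1196159 shift=21
  byte[3]=0x6B cont=0 payload=0x6B=107: acc |= 107<<21 -> acc=225591423 shift=28 [end]
Varint 1: bytes[0:4] = FF 80 C9 6B -> value 225591423 (4 byte(s))
  byte[4]=0xD9 cont=1 payload=0x59=89: acc |= 89<<0 -> acc=89 shift=7
  byte[5]=0xBD cont=1 payload=0x3D=61: acc |= 61<<7 -> acc=7897 shift=14
  byte[6]=0x04 cont=0 payload=0x04=4: acc |= 4<<14 -> acc=73433 shift=21 [end]
Varint 2: bytes[4:7] = D9 BD 04 -> value 73433 (3 byte(s))
  byte[7]=0xA5 cont=1 payload=0x25=37: acc |= 37<<0 -> acc=37 shift=7
  byte[8]=0x4F cont=0 payload=0x4F=79: acc |= 79<<7 -> acc=10149 shift=14 [end]
Varint 3: bytes[7:9] = A5 4F -> value 10149 (2 byte(s))
  byte[9]=0xB6 cont=1 payload=0x36=54: acc |= 54<<0 -> acc=54 shift=7
  byte[10]=0x4B cont=0 payload=0x4B=75: acc |= 75<<7 -> acc=9654 shift=14 [end]
Varint 4: bytes[9:11] = B6 4B -> value 9654 (2 byte(s))

Answer: 9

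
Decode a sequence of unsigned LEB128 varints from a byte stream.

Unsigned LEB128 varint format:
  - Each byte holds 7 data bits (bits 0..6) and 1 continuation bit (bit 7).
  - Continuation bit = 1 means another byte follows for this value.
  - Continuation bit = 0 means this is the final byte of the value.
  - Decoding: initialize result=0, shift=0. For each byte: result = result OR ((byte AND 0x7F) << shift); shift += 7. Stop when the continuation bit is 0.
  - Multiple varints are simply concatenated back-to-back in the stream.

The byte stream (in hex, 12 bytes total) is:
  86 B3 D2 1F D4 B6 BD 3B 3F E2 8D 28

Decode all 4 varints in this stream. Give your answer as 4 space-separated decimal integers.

Answer: 66361734 124738388 63 657122

Derivation:
  byte[0]=0x86 cont=1 payload=0x06=6: acc |= 6<<0 -> acc=6 shift=7
  byte[1]=0xB3 cont=1 payload=0x33=51: acc |= 51<<7 -> acc=6534 shift=14
  byte[2]=0xD2 cont=1 payload=0x52=82: acc |= 82<<14 -> acc=1350022 shift=21
  byte[3]=0x1F cont=0 payload=0x1F=31: acc |= 31<<21 -> acc=66361734 shift=28 [end]
Varint 1: bytes[0:4] = 86 B3 D2 1F -> value 66361734 (4 byte(s))
  byte[4]=0xD4 cont=1 payload=0x54=84: acc |= 84<<0 -> acc=84 shift=7
  byte[5]=0xB6 cont=1 payload=0x36=54: acc |= 54<<7 -> acc=6996 shift=14
  byte[6]=0xBD cont=1 payload=0x3D=61: acc |= 61<<14 -> acc=1006420 shift=21
  byte[7]=0x3B cont=0 payload=0x3B=59: acc |= 59<<21 -> acc=124738388 shift=28 [end]
Varint 2: bytes[4:8] = D4 B6 BD 3B -> value 124738388 (4 byte(s))
  byte[8]=0x3F cont=0 payload=0x3F=63: acc |= 63<<0 -> acc=63 shift=7 [end]
Varint 3: bytes[8:9] = 3F -> value 63 (1 byte(s))
  byte[9]=0xE2 cont=1 payload=0x62=98: acc |= 98<<0 -> acc=98 shift=7
  byte[10]=0x8D cont=1 payload=0x0D=13: acc |= 13<<7 -> acc=1762 shift=14
  byte[11]=0x28 cont=0 payload=0x28=40: acc |= 40<<14 -> acc=657122 shift=21 [end]
Varint 4: bytes[9:12] = E2 8D 28 -> value 657122 (3 byte(s))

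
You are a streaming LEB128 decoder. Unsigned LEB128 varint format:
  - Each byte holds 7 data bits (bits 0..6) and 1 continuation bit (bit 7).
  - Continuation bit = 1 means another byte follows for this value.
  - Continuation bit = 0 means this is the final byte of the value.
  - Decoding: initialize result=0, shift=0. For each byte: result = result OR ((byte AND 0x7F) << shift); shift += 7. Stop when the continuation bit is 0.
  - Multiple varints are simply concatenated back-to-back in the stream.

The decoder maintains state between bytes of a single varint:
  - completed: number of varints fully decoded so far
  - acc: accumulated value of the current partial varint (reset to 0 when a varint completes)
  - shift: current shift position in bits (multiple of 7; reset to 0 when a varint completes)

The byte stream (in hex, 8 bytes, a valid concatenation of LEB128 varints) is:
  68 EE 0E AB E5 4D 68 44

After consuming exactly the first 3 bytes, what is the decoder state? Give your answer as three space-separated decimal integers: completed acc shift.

byte[0]=0x68 cont=0 payload=0x68: varint #1 complete (value=104); reset -> completed=1 acc=0 shift=0
byte[1]=0xEE cont=1 payload=0x6E: acc |= 110<<0 -> completed=1 acc=110 shift=7
byte[2]=0x0E cont=0 payload=0x0E: varint #2 complete (value=1902); reset -> completed=2 acc=0 shift=0

Answer: 2 0 0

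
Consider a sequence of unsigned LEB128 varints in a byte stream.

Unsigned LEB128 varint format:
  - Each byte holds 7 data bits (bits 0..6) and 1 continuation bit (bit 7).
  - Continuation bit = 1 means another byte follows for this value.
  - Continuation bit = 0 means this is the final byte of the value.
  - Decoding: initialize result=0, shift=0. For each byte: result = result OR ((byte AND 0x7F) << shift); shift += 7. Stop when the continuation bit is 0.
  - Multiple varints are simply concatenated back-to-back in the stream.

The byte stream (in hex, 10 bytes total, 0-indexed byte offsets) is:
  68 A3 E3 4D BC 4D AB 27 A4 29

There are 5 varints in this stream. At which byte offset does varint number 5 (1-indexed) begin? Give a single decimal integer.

  byte[0]=0x68 cont=0 payload=0x68=104: acc |= 104<<0 -> acc=104 shift=7 [end]
Varint 1: bytes[0:1] = 68 -> value 104 (1 byte(s))
  byte[1]=0xA3 cont=1 payload=0x23=35: acc |= 35<<0 -> acc=35 shift=7
  byte[2]=0xE3 cont=1 payload=0x63=99: acc |= 99<<7 -> acc=12707 shift=14
  byte[3]=0x4D cont=0 payload=0x4D=77: acc |= 77<<14 -> acc=1274275 shift=21 [end]
Varint 2: bytes[1:4] = A3 E3 4D -> value 1274275 (3 byte(s))
  byte[4]=0xBC cont=1 payload=0x3C=60: acc |= 60<<0 -> acc=60 shift=7
  byte[5]=0x4D cont=0 payload=0x4D=77: acc |= 77<<7 -> acc=9916 shift=14 [end]
Varint 3: bytes[4:6] = BC 4D -> value 9916 (2 byte(s))
  byte[6]=0xAB cont=1 payload=0x2B=43: acc |= 43<<0 -> acc=43 shift=7
  byte[7]=0x27 cont=0 payload=0x27=39: acc |= 39<<7 -> acc=5035 shift=14 [end]
Varint 4: bytes[6:8] = AB 27 -> value 5035 (2 byte(s))
  byte[8]=0xA4 cont=1 payload=0x24=36: acc |= 36<<0 -> acc=36 shift=7
  byte[9]=0x29 cont=0 payload=0x29=41: acc |= 41<<7 -> acc=5284 shift=14 [end]
Varint 5: bytes[8:10] = A4 29 -> value 5284 (2 byte(s))

Answer: 8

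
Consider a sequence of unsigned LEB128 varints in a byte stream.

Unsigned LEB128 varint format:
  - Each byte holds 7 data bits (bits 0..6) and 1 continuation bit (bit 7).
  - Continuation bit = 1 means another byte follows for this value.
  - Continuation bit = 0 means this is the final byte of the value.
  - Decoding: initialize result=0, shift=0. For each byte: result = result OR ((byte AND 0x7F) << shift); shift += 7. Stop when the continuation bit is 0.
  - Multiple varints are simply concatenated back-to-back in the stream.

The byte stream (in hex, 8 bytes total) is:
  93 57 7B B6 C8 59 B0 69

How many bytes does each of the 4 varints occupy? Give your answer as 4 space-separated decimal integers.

  byte[0]=0x93 cont=1 payload=0x13=19: acc |= 19<<0 -> acc=19 shift=7
  byte[1]=0x57 cont=0 payload=0x57=87: acc |= 87<<7 -> acc=11155 shift=14 [end]
Varint 1: bytes[0:2] = 93 57 -> value 11155 (2 byte(s))
  byte[2]=0x7B cont=0 payload=0x7B=123: acc |= 123<<0 -> acc=123 shift=7 [end]
Varint 2: bytes[2:3] = 7B -> value 123 (1 byte(s))
  byte[3]=0xB6 cont=1 payload=0x36=54: acc |= 54<<0 -> acc=54 shift=7
  byte[4]=0xC8 cont=1 payload=0x48=72: acc |= 72<<7 -> acc=9270 shift=14
  byte[5]=0x59 cont=0 payload=0x59=89: acc |= 89<<14 -> acc=1467446 shift=21 [end]
Varint 3: bytes[3:6] = B6 C8 59 -> value 1467446 (3 byte(s))
  byte[6]=0xB0 cont=1 payload=0x30=48: acc |= 48<<0 -> acc=48 shift=7
  byte[7]=0x69 cont=0 payload=0x69=105: acc |= 105<<7 -> acc=13488 shift=14 [end]
Varint 4: bytes[6:8] = B0 69 -> value 13488 (2 byte(s))

Answer: 2 1 3 2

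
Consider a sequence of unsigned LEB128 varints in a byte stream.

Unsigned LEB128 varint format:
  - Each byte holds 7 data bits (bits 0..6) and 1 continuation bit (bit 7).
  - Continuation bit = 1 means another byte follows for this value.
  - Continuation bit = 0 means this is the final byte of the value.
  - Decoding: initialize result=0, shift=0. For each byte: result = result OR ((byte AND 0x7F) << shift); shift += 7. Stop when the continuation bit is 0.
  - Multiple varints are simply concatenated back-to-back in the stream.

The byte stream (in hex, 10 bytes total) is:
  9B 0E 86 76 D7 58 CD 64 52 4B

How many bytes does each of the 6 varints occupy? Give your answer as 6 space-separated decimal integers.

Answer: 2 2 2 2 1 1

Derivation:
  byte[0]=0x9B cont=1 payload=0x1B=27: acc |= 27<<0 -> acc=27 shift=7
  byte[1]=0x0E cont=0 payload=0x0E=14: acc |= 14<<7 -> acc=1819 shift=14 [end]
Varint 1: bytes[0:2] = 9B 0E -> value 1819 (2 byte(s))
  byte[2]=0x86 cont=1 payload=0x06=6: acc |= 6<<0 -> acc=6 shift=7
  byte[3]=0x76 cont=0 payload=0x76=118: acc |= 118<<7 -> acc=15110 shift=14 [end]
Varint 2: bytes[2:4] = 86 76 -> value 15110 (2 byte(s))
  byte[4]=0xD7 cont=1 payload=0x57=87: acc |= 87<<0 -> acc=87 shift=7
  byte[5]=0x58 cont=0 payload=0x58=88: acc |= 88<<7 -> acc=11351 shift=14 [end]
Varint 3: bytes[4:6] = D7 58 -> value 11351 (2 byte(s))
  byte[6]=0xCD cont=1 payload=0x4D=77: acc |= 77<<0 -> acc=77 shift=7
  byte[7]=0x64 cont=0 payload=0x64=100: acc |= 100<<7 -> acc=12877 shift=14 [end]
Varint 4: bytes[6:8] = CD 64 -> value 12877 (2 byte(s))
  byte[8]=0x52 cont=0 payload=0x52=82: acc |= 82<<0 -> acc=82 shift=7 [end]
Varint 5: bytes[8:9] = 52 -> value 82 (1 byte(s))
  byte[9]=0x4B cont=0 payload=0x4B=75: acc |= 75<<0 -> acc=75 shift=7 [end]
Varint 6: bytes[9:10] = 4B -> value 75 (1 byte(s))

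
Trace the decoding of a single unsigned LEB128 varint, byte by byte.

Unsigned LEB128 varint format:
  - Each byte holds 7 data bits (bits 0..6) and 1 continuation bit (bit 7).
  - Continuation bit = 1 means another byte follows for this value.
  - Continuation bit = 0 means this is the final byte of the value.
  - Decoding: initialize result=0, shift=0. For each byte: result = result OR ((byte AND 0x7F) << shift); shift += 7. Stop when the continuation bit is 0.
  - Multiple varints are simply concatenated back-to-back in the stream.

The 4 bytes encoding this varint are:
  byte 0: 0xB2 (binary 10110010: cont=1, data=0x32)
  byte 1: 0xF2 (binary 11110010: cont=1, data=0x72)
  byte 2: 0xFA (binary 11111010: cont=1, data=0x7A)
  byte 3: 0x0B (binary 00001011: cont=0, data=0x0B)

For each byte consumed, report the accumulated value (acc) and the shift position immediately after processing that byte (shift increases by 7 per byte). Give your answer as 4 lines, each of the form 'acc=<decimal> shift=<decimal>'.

Answer: acc=50 shift=7
acc=14642 shift=14
acc=2013490 shift=21
acc=25082162 shift=28

Derivation:
byte 0=0xB2: payload=0x32=50, contrib = 50<<0 = 50; acc -> 50, shift -> 7
byte 1=0xF2: payload=0x72=114, contrib = 114<<7 = 14592; acc -> 14642, shift -> 14
byte 2=0xFA: payload=0x7A=122, contrib = 122<<14 = 1998848; acc -> 2013490, shift -> 21
byte 3=0x0B: payload=0x0B=11, contrib = 11<<21 = 23068672; acc -> 25082162, shift -> 28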